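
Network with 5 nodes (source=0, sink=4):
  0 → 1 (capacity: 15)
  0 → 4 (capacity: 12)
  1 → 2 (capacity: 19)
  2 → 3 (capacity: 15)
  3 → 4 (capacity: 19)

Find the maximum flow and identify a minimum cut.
Max flow = 27, Min cut edges: (0,4), (2,3)

Maximum flow: 27
Minimum cut: (0,4), (2,3)
Partition: S = [0, 1, 2], T = [3, 4]

Max-flow min-cut theorem verified: both equal 27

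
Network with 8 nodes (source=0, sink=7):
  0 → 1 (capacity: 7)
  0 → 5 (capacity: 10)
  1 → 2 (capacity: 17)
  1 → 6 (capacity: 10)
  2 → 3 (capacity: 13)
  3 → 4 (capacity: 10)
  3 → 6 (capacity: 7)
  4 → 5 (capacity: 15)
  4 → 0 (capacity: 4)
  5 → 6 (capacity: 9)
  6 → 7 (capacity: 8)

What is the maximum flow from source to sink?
Maximum flow = 8

Max flow: 8

Flow assignment:
  0 → 5: 8/10
  5 → 6: 8/9
  6 → 7: 8/8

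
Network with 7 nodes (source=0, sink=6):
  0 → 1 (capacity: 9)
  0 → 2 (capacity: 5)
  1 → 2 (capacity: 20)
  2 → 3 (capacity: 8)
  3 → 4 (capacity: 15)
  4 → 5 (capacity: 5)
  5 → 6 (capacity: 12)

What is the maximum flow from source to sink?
Maximum flow = 5

Max flow: 5

Flow assignment:
  0 → 1: 5/9
  1 → 2: 5/20
  2 → 3: 5/8
  3 → 4: 5/15
  4 → 5: 5/5
  5 → 6: 5/12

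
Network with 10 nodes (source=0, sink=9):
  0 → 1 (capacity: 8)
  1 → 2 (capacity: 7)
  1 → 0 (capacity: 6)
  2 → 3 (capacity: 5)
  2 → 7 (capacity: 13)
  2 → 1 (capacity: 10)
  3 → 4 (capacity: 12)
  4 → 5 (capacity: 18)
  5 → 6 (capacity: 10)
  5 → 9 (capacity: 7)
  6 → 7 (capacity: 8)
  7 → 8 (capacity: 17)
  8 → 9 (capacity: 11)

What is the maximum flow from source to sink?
Maximum flow = 7

Max flow: 7

Flow assignment:
  0 → 1: 7/8
  1 → 2: 7/7
  2 → 7: 7/13
  7 → 8: 7/17
  8 → 9: 7/11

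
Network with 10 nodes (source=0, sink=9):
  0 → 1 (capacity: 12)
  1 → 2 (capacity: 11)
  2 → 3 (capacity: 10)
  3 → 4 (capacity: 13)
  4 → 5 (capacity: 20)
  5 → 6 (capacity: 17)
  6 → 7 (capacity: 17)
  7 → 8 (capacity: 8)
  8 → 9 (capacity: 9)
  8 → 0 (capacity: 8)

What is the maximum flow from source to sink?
Maximum flow = 8

Max flow: 8

Flow assignment:
  0 → 1: 8/12
  1 → 2: 8/11
  2 → 3: 8/10
  3 → 4: 8/13
  4 → 5: 8/20
  5 → 6: 8/17
  6 → 7: 8/17
  7 → 8: 8/8
  8 → 9: 8/9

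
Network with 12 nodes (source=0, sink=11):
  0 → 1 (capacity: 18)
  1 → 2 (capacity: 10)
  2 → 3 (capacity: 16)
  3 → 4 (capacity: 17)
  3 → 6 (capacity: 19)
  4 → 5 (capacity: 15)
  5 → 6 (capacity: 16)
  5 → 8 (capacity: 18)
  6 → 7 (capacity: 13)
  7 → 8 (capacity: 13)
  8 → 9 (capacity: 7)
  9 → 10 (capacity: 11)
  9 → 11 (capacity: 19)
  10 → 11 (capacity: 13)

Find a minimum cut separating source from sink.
Min cut value = 7, edges: (8,9)

Min cut value: 7
Partition: S = [0, 1, 2, 3, 4, 5, 6, 7, 8], T = [9, 10, 11]
Cut edges: (8,9)

By max-flow min-cut theorem, max flow = min cut = 7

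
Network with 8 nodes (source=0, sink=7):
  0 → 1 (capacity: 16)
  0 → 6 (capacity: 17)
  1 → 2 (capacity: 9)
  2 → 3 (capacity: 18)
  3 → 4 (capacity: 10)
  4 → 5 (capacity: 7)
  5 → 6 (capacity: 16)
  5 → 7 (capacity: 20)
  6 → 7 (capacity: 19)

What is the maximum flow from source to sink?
Maximum flow = 24

Max flow: 24

Flow assignment:
  0 → 1: 7/16
  0 → 6: 17/17
  1 → 2: 7/9
  2 → 3: 7/18
  3 → 4: 7/10
  4 → 5: 7/7
  5 → 7: 7/20
  6 → 7: 17/19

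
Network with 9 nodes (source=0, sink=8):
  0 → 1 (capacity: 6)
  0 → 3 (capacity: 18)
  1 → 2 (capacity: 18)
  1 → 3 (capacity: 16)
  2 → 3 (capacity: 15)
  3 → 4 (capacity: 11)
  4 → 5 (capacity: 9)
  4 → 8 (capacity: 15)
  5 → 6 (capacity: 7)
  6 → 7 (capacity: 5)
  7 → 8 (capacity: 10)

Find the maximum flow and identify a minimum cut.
Max flow = 11, Min cut edges: (3,4)

Maximum flow: 11
Minimum cut: (3,4)
Partition: S = [0, 1, 2, 3], T = [4, 5, 6, 7, 8]

Max-flow min-cut theorem verified: both equal 11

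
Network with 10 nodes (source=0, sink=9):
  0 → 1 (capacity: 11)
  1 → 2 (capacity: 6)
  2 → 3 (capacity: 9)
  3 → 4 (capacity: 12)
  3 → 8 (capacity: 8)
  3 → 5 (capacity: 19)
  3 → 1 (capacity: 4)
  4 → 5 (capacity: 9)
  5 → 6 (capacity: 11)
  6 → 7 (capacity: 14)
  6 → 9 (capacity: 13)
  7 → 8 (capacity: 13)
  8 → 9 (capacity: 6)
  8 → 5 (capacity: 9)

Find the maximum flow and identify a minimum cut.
Max flow = 6, Min cut edges: (1,2)

Maximum flow: 6
Minimum cut: (1,2)
Partition: S = [0, 1], T = [2, 3, 4, 5, 6, 7, 8, 9]

Max-flow min-cut theorem verified: both equal 6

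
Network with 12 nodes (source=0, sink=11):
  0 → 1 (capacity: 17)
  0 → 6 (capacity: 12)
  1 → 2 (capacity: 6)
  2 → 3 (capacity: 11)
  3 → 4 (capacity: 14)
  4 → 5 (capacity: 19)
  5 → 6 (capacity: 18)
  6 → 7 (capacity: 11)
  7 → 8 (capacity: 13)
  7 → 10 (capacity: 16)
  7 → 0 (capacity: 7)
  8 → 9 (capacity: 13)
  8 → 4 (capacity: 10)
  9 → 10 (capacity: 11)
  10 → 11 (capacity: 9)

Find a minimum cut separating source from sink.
Min cut value = 9, edges: (10,11)

Min cut value: 9
Partition: S = [0, 1, 2, 3, 4, 5, 6, 7, 8, 9, 10], T = [11]
Cut edges: (10,11)

By max-flow min-cut theorem, max flow = min cut = 9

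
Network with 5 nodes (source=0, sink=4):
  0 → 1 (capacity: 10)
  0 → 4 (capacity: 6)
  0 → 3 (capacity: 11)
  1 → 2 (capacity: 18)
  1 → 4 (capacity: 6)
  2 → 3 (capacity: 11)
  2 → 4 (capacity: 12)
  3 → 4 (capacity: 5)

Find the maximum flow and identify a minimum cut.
Max flow = 21, Min cut edges: (0,1), (0,4), (3,4)

Maximum flow: 21
Minimum cut: (0,1), (0,4), (3,4)
Partition: S = [0, 3], T = [1, 2, 4]

Max-flow min-cut theorem verified: both equal 21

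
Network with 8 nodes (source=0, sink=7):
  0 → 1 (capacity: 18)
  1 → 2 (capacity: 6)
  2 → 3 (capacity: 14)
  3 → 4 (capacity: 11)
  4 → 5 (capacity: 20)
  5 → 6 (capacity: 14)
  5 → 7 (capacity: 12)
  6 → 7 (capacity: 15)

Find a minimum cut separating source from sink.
Min cut value = 6, edges: (1,2)

Min cut value: 6
Partition: S = [0, 1], T = [2, 3, 4, 5, 6, 7]
Cut edges: (1,2)

By max-flow min-cut theorem, max flow = min cut = 6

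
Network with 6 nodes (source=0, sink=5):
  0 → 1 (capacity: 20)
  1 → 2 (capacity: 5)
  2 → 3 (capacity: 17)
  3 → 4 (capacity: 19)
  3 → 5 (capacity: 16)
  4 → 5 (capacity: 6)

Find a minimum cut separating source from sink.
Min cut value = 5, edges: (1,2)

Min cut value: 5
Partition: S = [0, 1], T = [2, 3, 4, 5]
Cut edges: (1,2)

By max-flow min-cut theorem, max flow = min cut = 5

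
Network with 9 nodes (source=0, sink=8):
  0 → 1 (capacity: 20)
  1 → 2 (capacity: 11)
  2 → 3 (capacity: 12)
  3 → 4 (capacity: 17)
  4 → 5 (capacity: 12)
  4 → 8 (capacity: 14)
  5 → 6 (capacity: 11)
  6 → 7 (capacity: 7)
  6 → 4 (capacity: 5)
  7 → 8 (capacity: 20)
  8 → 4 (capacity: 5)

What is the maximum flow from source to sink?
Maximum flow = 11

Max flow: 11

Flow assignment:
  0 → 1: 11/20
  1 → 2: 11/11
  2 → 3: 11/12
  3 → 4: 11/17
  4 → 8: 11/14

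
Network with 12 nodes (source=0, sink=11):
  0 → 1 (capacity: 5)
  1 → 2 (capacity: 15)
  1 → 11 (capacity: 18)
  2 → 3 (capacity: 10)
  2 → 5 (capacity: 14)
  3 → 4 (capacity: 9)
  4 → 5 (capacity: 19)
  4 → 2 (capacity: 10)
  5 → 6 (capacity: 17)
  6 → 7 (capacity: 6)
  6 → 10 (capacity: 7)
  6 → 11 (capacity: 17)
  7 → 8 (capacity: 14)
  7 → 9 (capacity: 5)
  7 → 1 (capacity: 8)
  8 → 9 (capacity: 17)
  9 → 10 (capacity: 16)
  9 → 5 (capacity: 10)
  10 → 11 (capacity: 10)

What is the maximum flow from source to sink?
Maximum flow = 5

Max flow: 5

Flow assignment:
  0 → 1: 5/5
  1 → 11: 5/18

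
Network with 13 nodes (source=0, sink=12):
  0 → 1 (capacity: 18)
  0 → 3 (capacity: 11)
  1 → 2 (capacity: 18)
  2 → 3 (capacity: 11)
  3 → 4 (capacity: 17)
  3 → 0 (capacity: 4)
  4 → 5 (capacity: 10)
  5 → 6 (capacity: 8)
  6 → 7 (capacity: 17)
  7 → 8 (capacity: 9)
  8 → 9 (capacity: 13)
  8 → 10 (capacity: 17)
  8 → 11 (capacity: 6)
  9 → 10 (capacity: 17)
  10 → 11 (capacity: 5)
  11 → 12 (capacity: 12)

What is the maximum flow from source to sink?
Maximum flow = 8

Max flow: 8

Flow assignment:
  0 → 1: 6/18
  0 → 3: 2/11
  1 → 2: 6/18
  2 → 3: 6/11
  3 → 4: 8/17
  4 → 5: 8/10
  5 → 6: 8/8
  6 → 7: 8/17
  7 → 8: 8/9
  8 → 10: 2/17
  8 → 11: 6/6
  10 → 11: 2/5
  11 → 12: 8/12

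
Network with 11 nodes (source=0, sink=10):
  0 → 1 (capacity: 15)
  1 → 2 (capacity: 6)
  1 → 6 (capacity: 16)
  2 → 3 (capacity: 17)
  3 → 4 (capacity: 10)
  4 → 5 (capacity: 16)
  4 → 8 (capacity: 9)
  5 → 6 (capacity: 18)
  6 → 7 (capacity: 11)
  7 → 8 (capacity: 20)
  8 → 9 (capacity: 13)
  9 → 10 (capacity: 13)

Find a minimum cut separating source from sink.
Min cut value = 13, edges: (9,10)

Min cut value: 13
Partition: S = [0, 1, 2, 3, 4, 5, 6, 7, 8, 9], T = [10]
Cut edges: (9,10)

By max-flow min-cut theorem, max flow = min cut = 13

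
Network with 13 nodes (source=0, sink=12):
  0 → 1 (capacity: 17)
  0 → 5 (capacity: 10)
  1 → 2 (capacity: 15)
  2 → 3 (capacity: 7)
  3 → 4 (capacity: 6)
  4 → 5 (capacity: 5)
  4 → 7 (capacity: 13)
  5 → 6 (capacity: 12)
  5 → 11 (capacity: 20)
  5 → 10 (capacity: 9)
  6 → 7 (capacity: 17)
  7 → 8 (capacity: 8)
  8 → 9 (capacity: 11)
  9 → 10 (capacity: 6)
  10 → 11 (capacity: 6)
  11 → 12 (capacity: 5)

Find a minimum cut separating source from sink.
Min cut value = 5, edges: (11,12)

Min cut value: 5
Partition: S = [0, 1, 2, 3, 4, 5, 6, 7, 8, 9, 10, 11], T = [12]
Cut edges: (11,12)

By max-flow min-cut theorem, max flow = min cut = 5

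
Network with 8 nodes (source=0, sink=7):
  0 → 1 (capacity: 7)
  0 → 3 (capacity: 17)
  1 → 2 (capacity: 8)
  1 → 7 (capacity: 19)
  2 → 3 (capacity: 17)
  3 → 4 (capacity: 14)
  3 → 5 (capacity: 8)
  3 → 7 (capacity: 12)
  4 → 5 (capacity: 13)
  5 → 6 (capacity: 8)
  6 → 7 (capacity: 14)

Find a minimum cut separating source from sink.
Min cut value = 24, edges: (0,1), (0,3)

Min cut value: 24
Partition: S = [0], T = [1, 2, 3, 4, 5, 6, 7]
Cut edges: (0,1), (0,3)

By max-flow min-cut theorem, max flow = min cut = 24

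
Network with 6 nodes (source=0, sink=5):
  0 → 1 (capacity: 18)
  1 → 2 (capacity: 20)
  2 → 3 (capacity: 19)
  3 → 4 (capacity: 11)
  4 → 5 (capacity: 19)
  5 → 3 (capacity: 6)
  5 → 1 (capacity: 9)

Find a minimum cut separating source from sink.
Min cut value = 11, edges: (3,4)

Min cut value: 11
Partition: S = [0, 1, 2, 3], T = [4, 5]
Cut edges: (3,4)

By max-flow min-cut theorem, max flow = min cut = 11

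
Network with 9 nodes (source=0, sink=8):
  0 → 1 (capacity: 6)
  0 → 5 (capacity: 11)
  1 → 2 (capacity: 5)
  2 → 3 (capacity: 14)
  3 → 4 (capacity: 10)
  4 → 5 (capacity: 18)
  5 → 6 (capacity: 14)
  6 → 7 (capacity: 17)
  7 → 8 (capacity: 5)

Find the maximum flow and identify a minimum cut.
Max flow = 5, Min cut edges: (7,8)

Maximum flow: 5
Minimum cut: (7,8)
Partition: S = [0, 1, 2, 3, 4, 5, 6, 7], T = [8]

Max-flow min-cut theorem verified: both equal 5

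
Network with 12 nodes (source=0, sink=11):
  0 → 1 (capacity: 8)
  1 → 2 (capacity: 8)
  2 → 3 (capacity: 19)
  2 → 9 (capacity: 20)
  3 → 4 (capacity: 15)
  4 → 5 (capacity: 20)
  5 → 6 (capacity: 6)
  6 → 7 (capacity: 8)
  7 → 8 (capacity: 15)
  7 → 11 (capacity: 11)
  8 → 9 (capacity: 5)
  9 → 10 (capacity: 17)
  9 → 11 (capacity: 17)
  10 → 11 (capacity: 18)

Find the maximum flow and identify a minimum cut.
Max flow = 8, Min cut edges: (1,2)

Maximum flow: 8
Minimum cut: (1,2)
Partition: S = [0, 1], T = [2, 3, 4, 5, 6, 7, 8, 9, 10, 11]

Max-flow min-cut theorem verified: both equal 8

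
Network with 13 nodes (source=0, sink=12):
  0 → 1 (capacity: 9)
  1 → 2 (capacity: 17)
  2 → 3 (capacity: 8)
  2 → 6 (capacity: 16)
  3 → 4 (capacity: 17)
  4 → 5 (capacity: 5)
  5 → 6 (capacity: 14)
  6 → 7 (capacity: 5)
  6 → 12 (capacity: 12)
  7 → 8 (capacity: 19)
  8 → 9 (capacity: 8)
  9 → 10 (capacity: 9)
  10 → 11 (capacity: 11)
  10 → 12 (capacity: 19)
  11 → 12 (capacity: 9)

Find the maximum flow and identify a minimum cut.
Max flow = 9, Min cut edges: (0,1)

Maximum flow: 9
Minimum cut: (0,1)
Partition: S = [0], T = [1, 2, 3, 4, 5, 6, 7, 8, 9, 10, 11, 12]

Max-flow min-cut theorem verified: both equal 9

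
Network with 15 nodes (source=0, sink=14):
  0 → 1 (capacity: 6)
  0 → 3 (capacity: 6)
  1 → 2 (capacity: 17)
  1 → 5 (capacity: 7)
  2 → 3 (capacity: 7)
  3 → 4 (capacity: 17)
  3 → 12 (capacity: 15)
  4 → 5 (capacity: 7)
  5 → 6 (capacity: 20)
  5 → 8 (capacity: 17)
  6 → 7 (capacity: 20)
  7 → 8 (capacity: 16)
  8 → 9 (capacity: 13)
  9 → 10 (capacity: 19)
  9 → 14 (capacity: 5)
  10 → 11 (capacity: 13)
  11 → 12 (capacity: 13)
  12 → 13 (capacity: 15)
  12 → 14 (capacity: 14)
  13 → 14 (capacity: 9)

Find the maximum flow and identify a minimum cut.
Max flow = 12, Min cut edges: (0,1), (0,3)

Maximum flow: 12
Minimum cut: (0,1), (0,3)
Partition: S = [0], T = [1, 2, 3, 4, 5, 6, 7, 8, 9, 10, 11, 12, 13, 14]

Max-flow min-cut theorem verified: both equal 12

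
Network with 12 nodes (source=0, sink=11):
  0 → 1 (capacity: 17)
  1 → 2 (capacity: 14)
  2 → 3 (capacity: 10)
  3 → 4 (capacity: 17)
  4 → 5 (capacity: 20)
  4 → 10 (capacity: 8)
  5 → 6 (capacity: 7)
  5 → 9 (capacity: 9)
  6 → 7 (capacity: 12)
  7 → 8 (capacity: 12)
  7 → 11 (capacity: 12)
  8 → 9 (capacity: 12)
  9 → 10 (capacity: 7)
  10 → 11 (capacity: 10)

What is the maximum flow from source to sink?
Maximum flow = 10

Max flow: 10

Flow assignment:
  0 → 1: 10/17
  1 → 2: 10/14
  2 → 3: 10/10
  3 → 4: 10/17
  4 → 5: 2/20
  4 → 10: 8/8
  5 → 6: 2/7
  6 → 7: 2/12
  7 → 11: 2/12
  10 → 11: 8/10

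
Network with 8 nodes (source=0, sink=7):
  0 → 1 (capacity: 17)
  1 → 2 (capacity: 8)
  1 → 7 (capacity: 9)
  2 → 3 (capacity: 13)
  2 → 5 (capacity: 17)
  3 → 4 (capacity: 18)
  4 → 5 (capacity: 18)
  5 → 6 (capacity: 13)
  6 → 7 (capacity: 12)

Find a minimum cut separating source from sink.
Min cut value = 17, edges: (1,2), (1,7)

Min cut value: 17
Partition: S = [0, 1], T = [2, 3, 4, 5, 6, 7]
Cut edges: (1,2), (1,7)

By max-flow min-cut theorem, max flow = min cut = 17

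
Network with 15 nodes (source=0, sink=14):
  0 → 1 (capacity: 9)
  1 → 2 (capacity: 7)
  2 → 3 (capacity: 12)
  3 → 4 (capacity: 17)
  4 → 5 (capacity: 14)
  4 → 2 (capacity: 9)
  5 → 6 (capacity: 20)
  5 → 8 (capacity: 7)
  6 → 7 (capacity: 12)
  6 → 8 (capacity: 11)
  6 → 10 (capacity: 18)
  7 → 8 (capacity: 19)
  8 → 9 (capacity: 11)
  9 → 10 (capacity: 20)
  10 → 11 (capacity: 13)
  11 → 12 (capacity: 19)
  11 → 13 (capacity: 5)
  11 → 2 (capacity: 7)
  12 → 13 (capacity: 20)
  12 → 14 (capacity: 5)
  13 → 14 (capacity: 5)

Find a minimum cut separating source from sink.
Min cut value = 7, edges: (1,2)

Min cut value: 7
Partition: S = [0, 1], T = [2, 3, 4, 5, 6, 7, 8, 9, 10, 11, 12, 13, 14]
Cut edges: (1,2)

By max-flow min-cut theorem, max flow = min cut = 7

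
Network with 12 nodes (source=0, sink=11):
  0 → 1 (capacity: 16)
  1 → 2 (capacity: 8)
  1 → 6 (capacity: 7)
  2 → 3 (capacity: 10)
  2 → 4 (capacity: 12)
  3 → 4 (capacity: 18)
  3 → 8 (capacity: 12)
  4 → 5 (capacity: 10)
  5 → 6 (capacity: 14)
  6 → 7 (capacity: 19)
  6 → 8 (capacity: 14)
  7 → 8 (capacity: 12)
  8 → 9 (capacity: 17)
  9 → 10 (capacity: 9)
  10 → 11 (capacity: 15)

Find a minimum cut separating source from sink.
Min cut value = 9, edges: (9,10)

Min cut value: 9
Partition: S = [0, 1, 2, 3, 4, 5, 6, 7, 8, 9], T = [10, 11]
Cut edges: (9,10)

By max-flow min-cut theorem, max flow = min cut = 9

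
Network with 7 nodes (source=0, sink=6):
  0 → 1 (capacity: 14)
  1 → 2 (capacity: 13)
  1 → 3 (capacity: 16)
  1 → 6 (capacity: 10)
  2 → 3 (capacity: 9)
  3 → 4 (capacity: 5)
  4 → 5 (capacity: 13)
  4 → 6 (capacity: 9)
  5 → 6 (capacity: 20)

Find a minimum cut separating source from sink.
Min cut value = 14, edges: (0,1)

Min cut value: 14
Partition: S = [0], T = [1, 2, 3, 4, 5, 6]
Cut edges: (0,1)

By max-flow min-cut theorem, max flow = min cut = 14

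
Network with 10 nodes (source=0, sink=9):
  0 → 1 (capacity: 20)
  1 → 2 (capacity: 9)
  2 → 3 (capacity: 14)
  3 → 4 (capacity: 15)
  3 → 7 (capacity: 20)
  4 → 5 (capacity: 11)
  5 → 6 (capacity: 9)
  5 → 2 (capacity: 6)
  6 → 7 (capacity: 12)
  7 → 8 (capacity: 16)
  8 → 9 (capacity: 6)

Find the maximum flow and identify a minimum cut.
Max flow = 6, Min cut edges: (8,9)

Maximum flow: 6
Minimum cut: (8,9)
Partition: S = [0, 1, 2, 3, 4, 5, 6, 7, 8], T = [9]

Max-flow min-cut theorem verified: both equal 6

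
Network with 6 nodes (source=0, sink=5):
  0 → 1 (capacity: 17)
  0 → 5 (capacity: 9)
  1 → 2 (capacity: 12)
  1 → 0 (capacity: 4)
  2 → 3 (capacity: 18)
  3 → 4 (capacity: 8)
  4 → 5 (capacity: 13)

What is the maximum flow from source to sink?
Maximum flow = 17

Max flow: 17

Flow assignment:
  0 → 1: 8/17
  0 → 5: 9/9
  1 → 2: 8/12
  2 → 3: 8/18
  3 → 4: 8/8
  4 → 5: 8/13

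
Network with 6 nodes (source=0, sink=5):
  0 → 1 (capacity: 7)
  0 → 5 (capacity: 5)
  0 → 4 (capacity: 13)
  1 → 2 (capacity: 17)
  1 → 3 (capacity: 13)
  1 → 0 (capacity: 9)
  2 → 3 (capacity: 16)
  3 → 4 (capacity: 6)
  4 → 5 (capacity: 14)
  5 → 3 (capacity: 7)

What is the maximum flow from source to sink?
Maximum flow = 19

Max flow: 19

Flow assignment:
  0 → 1: 6/7
  0 → 5: 5/5
  0 → 4: 8/13
  1 → 3: 6/13
  3 → 4: 6/6
  4 → 5: 14/14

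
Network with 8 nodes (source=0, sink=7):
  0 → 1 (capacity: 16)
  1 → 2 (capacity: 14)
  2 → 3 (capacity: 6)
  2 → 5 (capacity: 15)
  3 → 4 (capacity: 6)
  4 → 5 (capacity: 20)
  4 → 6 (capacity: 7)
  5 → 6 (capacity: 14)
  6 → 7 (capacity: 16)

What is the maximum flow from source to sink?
Maximum flow = 14

Max flow: 14

Flow assignment:
  0 → 1: 14/16
  1 → 2: 14/14
  2 → 5: 14/15
  5 → 6: 14/14
  6 → 7: 14/16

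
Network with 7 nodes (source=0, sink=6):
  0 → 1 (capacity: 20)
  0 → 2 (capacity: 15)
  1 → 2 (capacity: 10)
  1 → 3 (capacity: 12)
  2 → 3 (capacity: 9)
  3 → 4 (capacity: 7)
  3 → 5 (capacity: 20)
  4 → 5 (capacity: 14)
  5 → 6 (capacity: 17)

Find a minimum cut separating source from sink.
Min cut value = 17, edges: (5,6)

Min cut value: 17
Partition: S = [0, 1, 2, 3, 4, 5], T = [6]
Cut edges: (5,6)

By max-flow min-cut theorem, max flow = min cut = 17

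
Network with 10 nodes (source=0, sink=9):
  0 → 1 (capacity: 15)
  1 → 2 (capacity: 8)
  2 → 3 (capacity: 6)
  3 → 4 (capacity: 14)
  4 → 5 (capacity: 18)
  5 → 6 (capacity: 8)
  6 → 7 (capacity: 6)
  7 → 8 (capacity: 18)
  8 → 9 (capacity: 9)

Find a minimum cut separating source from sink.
Min cut value = 6, edges: (6,7)

Min cut value: 6
Partition: S = [0, 1, 2, 3, 4, 5, 6], T = [7, 8, 9]
Cut edges: (6,7)

By max-flow min-cut theorem, max flow = min cut = 6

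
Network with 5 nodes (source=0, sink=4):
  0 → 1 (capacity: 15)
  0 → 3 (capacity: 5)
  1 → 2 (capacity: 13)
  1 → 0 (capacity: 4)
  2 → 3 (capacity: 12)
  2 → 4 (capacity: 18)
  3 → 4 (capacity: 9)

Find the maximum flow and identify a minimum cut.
Max flow = 18, Min cut edges: (0,3), (1,2)

Maximum flow: 18
Minimum cut: (0,3), (1,2)
Partition: S = [0, 1], T = [2, 3, 4]

Max-flow min-cut theorem verified: both equal 18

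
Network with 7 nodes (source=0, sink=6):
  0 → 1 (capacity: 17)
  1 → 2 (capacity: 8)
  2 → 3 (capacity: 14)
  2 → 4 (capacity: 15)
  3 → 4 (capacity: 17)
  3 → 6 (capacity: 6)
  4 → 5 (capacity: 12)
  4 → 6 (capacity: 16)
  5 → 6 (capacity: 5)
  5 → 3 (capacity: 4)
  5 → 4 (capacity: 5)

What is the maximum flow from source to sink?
Maximum flow = 8

Max flow: 8

Flow assignment:
  0 → 1: 8/17
  1 → 2: 8/8
  2 → 3: 8/14
  3 → 4: 2/17
  3 → 6: 6/6
  4 → 6: 2/16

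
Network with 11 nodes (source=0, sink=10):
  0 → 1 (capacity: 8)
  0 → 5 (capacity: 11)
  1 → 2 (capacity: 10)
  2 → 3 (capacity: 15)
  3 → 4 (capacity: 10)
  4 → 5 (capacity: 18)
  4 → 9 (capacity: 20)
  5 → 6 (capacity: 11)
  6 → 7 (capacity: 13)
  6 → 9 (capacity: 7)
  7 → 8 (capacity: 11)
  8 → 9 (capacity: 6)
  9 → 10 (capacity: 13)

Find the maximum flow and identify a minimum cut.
Max flow = 13, Min cut edges: (9,10)

Maximum flow: 13
Minimum cut: (9,10)
Partition: S = [0, 1, 2, 3, 4, 5, 6, 7, 8, 9], T = [10]

Max-flow min-cut theorem verified: both equal 13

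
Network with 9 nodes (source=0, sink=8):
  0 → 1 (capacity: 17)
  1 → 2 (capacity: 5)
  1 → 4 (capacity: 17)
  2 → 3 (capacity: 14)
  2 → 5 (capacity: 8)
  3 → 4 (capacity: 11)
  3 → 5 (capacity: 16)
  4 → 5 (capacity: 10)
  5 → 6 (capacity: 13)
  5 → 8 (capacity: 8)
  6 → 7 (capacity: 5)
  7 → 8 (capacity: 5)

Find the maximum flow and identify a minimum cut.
Max flow = 13, Min cut edges: (5,8), (7,8)

Maximum flow: 13
Minimum cut: (5,8), (7,8)
Partition: S = [0, 1, 2, 3, 4, 5, 6, 7], T = [8]

Max-flow min-cut theorem verified: both equal 13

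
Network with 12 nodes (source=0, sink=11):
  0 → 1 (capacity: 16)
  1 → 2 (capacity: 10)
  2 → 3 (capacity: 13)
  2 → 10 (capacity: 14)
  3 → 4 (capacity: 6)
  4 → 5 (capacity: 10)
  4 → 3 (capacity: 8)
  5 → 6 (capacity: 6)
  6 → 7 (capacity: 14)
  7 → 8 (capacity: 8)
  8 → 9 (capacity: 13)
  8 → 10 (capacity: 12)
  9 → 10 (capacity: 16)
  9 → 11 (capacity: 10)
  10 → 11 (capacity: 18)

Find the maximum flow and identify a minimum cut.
Max flow = 10, Min cut edges: (1,2)

Maximum flow: 10
Minimum cut: (1,2)
Partition: S = [0, 1], T = [2, 3, 4, 5, 6, 7, 8, 9, 10, 11]

Max-flow min-cut theorem verified: both equal 10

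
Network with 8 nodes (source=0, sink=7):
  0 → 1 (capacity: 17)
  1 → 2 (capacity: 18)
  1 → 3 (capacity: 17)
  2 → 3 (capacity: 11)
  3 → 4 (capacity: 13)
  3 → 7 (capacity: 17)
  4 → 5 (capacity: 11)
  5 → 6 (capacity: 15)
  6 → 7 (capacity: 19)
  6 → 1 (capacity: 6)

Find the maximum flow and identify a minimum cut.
Max flow = 17, Min cut edges: (0,1)

Maximum flow: 17
Minimum cut: (0,1)
Partition: S = [0], T = [1, 2, 3, 4, 5, 6, 7]

Max-flow min-cut theorem verified: both equal 17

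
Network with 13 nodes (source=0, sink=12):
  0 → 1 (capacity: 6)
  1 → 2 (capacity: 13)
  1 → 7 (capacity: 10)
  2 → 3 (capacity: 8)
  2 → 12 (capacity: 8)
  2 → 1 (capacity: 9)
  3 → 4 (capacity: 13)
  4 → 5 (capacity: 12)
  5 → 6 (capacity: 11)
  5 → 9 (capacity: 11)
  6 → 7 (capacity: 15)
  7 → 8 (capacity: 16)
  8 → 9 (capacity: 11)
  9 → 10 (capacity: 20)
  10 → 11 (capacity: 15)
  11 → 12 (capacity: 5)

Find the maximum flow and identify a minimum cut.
Max flow = 6, Min cut edges: (0,1)

Maximum flow: 6
Minimum cut: (0,1)
Partition: S = [0], T = [1, 2, 3, 4, 5, 6, 7, 8, 9, 10, 11, 12]

Max-flow min-cut theorem verified: both equal 6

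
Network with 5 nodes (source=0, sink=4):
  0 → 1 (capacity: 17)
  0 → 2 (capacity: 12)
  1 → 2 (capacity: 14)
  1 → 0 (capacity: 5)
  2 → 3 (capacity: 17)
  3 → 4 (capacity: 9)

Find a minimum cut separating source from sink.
Min cut value = 9, edges: (3,4)

Min cut value: 9
Partition: S = [0, 1, 2, 3], T = [4]
Cut edges: (3,4)

By max-flow min-cut theorem, max flow = min cut = 9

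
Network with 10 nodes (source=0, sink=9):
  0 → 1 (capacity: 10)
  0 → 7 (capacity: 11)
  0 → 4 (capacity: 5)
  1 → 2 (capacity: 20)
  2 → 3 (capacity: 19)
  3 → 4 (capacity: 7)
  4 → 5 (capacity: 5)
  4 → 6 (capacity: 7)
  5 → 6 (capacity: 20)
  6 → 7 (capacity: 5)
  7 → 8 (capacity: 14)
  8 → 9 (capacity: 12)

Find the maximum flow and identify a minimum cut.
Max flow = 12, Min cut edges: (8,9)

Maximum flow: 12
Minimum cut: (8,9)
Partition: S = [0, 1, 2, 3, 4, 5, 6, 7, 8], T = [9]

Max-flow min-cut theorem verified: both equal 12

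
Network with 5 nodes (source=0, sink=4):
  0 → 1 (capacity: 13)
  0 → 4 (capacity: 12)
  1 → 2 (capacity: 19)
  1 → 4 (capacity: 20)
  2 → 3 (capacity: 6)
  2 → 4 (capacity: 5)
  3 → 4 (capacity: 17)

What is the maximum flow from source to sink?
Maximum flow = 25

Max flow: 25

Flow assignment:
  0 → 1: 13/13
  0 → 4: 12/12
  1 → 4: 13/20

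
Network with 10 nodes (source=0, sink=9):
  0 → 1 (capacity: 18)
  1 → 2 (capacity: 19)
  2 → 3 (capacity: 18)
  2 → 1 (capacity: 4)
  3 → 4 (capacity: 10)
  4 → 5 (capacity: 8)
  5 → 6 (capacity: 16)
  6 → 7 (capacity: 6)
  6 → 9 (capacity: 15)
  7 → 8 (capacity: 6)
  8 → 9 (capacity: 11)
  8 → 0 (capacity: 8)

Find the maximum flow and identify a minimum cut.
Max flow = 8, Min cut edges: (4,5)

Maximum flow: 8
Minimum cut: (4,5)
Partition: S = [0, 1, 2, 3, 4], T = [5, 6, 7, 8, 9]

Max-flow min-cut theorem verified: both equal 8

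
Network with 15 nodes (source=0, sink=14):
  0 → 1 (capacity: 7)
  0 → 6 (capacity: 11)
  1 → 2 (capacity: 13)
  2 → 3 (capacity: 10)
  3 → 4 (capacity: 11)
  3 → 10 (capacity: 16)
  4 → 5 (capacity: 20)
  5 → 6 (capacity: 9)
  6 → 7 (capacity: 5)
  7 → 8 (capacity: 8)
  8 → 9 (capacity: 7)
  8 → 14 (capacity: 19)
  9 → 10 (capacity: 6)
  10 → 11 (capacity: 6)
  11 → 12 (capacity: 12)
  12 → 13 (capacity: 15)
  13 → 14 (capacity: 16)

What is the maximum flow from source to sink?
Maximum flow = 11

Max flow: 11

Flow assignment:
  0 → 1: 7/7
  0 → 6: 4/11
  1 → 2: 7/13
  2 → 3: 7/10
  3 → 4: 1/11
  3 → 10: 6/16
  4 → 5: 1/20
  5 → 6: 1/9
  6 → 7: 5/5
  7 → 8: 5/8
  8 → 14: 5/19
  10 → 11: 6/6
  11 → 12: 6/12
  12 → 13: 6/15
  13 → 14: 6/16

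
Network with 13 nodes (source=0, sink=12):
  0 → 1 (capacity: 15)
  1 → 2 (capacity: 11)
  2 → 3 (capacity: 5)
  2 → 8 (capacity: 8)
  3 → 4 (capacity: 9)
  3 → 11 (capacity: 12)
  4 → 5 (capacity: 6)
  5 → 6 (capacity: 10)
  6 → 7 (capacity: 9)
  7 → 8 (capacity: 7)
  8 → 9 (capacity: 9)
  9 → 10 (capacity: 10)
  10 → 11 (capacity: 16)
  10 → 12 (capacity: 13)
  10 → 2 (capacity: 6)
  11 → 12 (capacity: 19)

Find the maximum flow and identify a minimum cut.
Max flow = 11, Min cut edges: (1,2)

Maximum flow: 11
Minimum cut: (1,2)
Partition: S = [0, 1], T = [2, 3, 4, 5, 6, 7, 8, 9, 10, 11, 12]

Max-flow min-cut theorem verified: both equal 11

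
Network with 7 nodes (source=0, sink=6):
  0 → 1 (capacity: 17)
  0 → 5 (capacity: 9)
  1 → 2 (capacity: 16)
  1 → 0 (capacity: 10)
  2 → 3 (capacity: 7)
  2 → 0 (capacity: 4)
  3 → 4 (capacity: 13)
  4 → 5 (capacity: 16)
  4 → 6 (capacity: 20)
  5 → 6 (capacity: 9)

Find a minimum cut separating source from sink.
Min cut value = 16, edges: (2,3), (5,6)

Min cut value: 16
Partition: S = [0, 1, 2, 5], T = [3, 4, 6]
Cut edges: (2,3), (5,6)

By max-flow min-cut theorem, max flow = min cut = 16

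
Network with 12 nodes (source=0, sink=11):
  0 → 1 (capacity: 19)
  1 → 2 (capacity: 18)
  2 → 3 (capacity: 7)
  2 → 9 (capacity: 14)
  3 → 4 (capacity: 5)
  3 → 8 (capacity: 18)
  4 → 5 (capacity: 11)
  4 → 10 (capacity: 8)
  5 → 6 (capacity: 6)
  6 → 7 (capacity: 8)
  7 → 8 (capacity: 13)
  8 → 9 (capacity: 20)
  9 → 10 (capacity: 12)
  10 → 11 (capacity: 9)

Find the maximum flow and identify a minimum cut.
Max flow = 9, Min cut edges: (10,11)

Maximum flow: 9
Minimum cut: (10,11)
Partition: S = [0, 1, 2, 3, 4, 5, 6, 7, 8, 9, 10], T = [11]

Max-flow min-cut theorem verified: both equal 9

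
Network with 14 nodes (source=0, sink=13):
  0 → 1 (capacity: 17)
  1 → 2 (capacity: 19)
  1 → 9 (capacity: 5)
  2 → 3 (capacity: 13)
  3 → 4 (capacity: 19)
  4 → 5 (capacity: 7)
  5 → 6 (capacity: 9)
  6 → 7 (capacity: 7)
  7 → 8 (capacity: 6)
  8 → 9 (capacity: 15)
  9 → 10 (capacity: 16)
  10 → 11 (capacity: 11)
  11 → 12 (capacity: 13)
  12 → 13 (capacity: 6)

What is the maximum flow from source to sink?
Maximum flow = 6

Max flow: 6

Flow assignment:
  0 → 1: 6/17
  1 → 2: 6/19
  2 → 3: 6/13
  3 → 4: 6/19
  4 → 5: 6/7
  5 → 6: 6/9
  6 → 7: 6/7
  7 → 8: 6/6
  8 → 9: 6/15
  9 → 10: 6/16
  10 → 11: 6/11
  11 → 12: 6/13
  12 → 13: 6/6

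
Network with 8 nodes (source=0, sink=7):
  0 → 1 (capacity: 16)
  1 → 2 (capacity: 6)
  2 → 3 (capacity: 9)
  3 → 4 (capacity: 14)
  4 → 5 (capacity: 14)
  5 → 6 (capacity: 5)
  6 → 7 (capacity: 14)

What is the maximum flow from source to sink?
Maximum flow = 5

Max flow: 5

Flow assignment:
  0 → 1: 5/16
  1 → 2: 5/6
  2 → 3: 5/9
  3 → 4: 5/14
  4 → 5: 5/14
  5 → 6: 5/5
  6 → 7: 5/14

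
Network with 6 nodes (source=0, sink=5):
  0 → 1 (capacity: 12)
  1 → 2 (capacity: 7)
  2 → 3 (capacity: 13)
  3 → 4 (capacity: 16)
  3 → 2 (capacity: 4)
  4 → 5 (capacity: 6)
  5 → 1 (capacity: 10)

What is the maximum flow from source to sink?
Maximum flow = 6

Max flow: 6

Flow assignment:
  0 → 1: 6/12
  1 → 2: 6/7
  2 → 3: 6/13
  3 → 4: 6/16
  4 → 5: 6/6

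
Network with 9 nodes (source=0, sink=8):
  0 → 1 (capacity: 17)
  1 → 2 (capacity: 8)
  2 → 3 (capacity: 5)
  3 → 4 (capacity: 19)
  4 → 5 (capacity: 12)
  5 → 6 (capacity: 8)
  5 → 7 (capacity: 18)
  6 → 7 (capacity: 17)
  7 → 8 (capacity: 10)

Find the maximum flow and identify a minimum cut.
Max flow = 5, Min cut edges: (2,3)

Maximum flow: 5
Minimum cut: (2,3)
Partition: S = [0, 1, 2], T = [3, 4, 5, 6, 7, 8]

Max-flow min-cut theorem verified: both equal 5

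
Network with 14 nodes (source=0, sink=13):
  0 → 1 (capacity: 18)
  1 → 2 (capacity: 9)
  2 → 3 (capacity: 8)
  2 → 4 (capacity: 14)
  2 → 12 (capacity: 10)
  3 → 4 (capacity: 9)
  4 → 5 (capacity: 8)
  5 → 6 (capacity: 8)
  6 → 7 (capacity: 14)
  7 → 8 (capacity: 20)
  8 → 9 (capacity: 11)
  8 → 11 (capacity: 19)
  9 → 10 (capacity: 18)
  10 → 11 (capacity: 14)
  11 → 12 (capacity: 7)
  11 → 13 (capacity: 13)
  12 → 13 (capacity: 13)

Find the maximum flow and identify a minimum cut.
Max flow = 9, Min cut edges: (1,2)

Maximum flow: 9
Minimum cut: (1,2)
Partition: S = [0, 1], T = [2, 3, 4, 5, 6, 7, 8, 9, 10, 11, 12, 13]

Max-flow min-cut theorem verified: both equal 9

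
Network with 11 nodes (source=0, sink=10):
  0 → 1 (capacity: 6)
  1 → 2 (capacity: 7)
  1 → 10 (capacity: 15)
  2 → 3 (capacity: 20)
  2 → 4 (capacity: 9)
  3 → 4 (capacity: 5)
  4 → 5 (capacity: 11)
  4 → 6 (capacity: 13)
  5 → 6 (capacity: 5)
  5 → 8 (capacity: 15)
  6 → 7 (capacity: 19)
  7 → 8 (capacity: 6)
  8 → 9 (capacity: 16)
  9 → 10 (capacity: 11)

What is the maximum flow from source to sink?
Maximum flow = 6

Max flow: 6

Flow assignment:
  0 → 1: 6/6
  1 → 10: 6/15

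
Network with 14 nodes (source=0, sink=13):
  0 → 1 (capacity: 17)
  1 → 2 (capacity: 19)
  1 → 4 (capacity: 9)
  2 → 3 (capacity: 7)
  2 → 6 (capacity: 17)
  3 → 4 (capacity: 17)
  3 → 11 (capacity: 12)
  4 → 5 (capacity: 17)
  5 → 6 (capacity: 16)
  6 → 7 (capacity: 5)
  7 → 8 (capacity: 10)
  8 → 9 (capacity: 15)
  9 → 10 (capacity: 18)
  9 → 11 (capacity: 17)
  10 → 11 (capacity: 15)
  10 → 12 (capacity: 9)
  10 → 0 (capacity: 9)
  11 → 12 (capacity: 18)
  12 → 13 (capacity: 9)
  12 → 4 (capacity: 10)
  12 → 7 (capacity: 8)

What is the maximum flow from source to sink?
Maximum flow = 9

Max flow: 9

Flow assignment:
  0 → 1: 12/17
  1 → 2: 12/19
  2 → 3: 7/7
  2 → 6: 5/17
  3 → 11: 7/12
  6 → 7: 5/5
  7 → 8: 5/10
  8 → 9: 5/15
  9 → 10: 5/18
  10 → 12: 2/9
  10 → 0: 3/9
  11 → 12: 7/18
  12 → 13: 9/9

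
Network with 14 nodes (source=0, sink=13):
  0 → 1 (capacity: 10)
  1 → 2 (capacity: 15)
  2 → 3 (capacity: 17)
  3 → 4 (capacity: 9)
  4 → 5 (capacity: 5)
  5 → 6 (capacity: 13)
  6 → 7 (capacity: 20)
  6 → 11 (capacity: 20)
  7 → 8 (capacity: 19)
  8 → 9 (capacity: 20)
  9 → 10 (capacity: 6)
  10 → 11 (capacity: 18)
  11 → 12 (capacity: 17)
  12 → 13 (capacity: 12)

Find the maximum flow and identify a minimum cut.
Max flow = 5, Min cut edges: (4,5)

Maximum flow: 5
Minimum cut: (4,5)
Partition: S = [0, 1, 2, 3, 4], T = [5, 6, 7, 8, 9, 10, 11, 12, 13]

Max-flow min-cut theorem verified: both equal 5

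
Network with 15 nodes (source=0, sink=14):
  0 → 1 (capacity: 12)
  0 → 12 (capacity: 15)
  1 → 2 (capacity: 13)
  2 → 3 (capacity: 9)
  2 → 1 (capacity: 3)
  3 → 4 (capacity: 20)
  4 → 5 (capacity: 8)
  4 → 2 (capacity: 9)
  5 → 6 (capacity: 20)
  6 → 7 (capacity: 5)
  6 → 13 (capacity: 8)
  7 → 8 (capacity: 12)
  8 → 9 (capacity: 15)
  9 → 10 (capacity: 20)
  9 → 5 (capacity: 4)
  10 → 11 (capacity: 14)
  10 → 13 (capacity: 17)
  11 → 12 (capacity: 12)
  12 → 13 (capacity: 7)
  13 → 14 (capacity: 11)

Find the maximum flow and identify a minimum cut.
Max flow = 11, Min cut edges: (13,14)

Maximum flow: 11
Minimum cut: (13,14)
Partition: S = [0, 1, 2, 3, 4, 5, 6, 7, 8, 9, 10, 11, 12, 13], T = [14]

Max-flow min-cut theorem verified: both equal 11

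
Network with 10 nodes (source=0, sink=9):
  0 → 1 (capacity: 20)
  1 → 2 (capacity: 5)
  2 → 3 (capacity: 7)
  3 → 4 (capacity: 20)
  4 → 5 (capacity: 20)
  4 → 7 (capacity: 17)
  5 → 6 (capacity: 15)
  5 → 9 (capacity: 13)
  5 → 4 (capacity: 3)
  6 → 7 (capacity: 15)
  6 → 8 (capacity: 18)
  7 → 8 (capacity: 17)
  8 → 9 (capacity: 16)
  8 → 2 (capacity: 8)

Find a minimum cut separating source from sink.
Min cut value = 5, edges: (1,2)

Min cut value: 5
Partition: S = [0, 1], T = [2, 3, 4, 5, 6, 7, 8, 9]
Cut edges: (1,2)

By max-flow min-cut theorem, max flow = min cut = 5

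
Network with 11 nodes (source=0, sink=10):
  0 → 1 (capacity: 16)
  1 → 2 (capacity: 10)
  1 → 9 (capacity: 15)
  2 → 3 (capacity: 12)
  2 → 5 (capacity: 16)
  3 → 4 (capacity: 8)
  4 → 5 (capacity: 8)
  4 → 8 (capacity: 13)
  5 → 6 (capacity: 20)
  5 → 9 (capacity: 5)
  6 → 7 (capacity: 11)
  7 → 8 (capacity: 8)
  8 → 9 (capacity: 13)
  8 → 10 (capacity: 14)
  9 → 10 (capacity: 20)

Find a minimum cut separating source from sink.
Min cut value = 16, edges: (0,1)

Min cut value: 16
Partition: S = [0], T = [1, 2, 3, 4, 5, 6, 7, 8, 9, 10]
Cut edges: (0,1)

By max-flow min-cut theorem, max flow = min cut = 16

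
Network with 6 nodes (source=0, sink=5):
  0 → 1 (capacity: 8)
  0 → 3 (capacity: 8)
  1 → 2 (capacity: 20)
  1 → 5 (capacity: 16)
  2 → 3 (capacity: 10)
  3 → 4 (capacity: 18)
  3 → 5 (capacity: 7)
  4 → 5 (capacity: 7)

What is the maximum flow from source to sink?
Maximum flow = 16

Max flow: 16

Flow assignment:
  0 → 1: 8/8
  0 → 3: 8/8
  1 → 5: 8/16
  3 → 4: 1/18
  3 → 5: 7/7
  4 → 5: 1/7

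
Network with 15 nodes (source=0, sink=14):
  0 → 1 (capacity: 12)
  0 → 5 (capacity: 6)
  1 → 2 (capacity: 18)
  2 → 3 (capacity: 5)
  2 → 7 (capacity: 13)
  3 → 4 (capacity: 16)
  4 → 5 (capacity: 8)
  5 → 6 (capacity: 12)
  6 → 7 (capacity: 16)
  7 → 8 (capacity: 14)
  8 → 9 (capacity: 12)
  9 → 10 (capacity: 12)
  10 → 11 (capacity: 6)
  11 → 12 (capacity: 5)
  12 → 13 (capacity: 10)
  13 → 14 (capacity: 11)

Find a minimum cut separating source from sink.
Min cut value = 5, edges: (11,12)

Min cut value: 5
Partition: S = [0, 1, 2, 3, 4, 5, 6, 7, 8, 9, 10, 11], T = [12, 13, 14]
Cut edges: (11,12)

By max-flow min-cut theorem, max flow = min cut = 5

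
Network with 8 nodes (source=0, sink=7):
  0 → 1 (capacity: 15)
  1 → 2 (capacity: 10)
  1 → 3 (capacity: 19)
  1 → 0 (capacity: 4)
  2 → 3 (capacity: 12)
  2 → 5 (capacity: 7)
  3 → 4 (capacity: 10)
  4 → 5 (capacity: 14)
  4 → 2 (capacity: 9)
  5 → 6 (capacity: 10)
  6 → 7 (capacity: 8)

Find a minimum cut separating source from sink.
Min cut value = 8, edges: (6,7)

Min cut value: 8
Partition: S = [0, 1, 2, 3, 4, 5, 6], T = [7]
Cut edges: (6,7)

By max-flow min-cut theorem, max flow = min cut = 8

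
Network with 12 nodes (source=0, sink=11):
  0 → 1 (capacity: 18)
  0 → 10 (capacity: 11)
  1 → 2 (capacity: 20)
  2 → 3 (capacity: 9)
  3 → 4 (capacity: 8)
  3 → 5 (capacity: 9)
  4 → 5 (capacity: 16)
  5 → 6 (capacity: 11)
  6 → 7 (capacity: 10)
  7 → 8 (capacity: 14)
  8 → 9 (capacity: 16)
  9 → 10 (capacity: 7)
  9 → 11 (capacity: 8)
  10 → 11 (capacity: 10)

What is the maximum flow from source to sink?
Maximum flow = 18

Max flow: 18

Flow assignment:
  0 → 1: 9/18
  0 → 10: 9/11
  1 → 2: 9/20
  2 → 3: 9/9
  3 → 5: 9/9
  5 → 6: 9/11
  6 → 7: 9/10
  7 → 8: 9/14
  8 → 9: 9/16
  9 → 10: 1/7
  9 → 11: 8/8
  10 → 11: 10/10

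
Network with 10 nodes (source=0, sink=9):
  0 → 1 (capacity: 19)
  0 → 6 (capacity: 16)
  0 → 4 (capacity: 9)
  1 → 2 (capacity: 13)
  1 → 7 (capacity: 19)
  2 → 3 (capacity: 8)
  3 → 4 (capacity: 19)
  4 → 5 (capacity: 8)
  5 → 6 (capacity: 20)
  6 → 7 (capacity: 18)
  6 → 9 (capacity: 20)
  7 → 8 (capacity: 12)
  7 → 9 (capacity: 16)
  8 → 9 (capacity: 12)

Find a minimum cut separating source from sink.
Min cut value = 43, edges: (0,6), (1,7), (4,5)

Min cut value: 43
Partition: S = [0, 1, 2, 3, 4], T = [5, 6, 7, 8, 9]
Cut edges: (0,6), (1,7), (4,5)

By max-flow min-cut theorem, max flow = min cut = 43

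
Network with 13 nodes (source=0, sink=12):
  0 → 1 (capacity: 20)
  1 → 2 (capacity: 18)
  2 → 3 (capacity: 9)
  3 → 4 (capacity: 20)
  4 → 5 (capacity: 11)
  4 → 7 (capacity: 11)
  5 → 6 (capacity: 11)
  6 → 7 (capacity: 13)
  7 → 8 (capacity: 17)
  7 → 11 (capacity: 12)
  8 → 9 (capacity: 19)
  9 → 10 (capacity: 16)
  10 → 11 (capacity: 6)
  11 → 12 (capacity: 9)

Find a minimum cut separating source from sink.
Min cut value = 9, edges: (11,12)

Min cut value: 9
Partition: S = [0, 1, 2, 3, 4, 5, 6, 7, 8, 9, 10, 11], T = [12]
Cut edges: (11,12)

By max-flow min-cut theorem, max flow = min cut = 9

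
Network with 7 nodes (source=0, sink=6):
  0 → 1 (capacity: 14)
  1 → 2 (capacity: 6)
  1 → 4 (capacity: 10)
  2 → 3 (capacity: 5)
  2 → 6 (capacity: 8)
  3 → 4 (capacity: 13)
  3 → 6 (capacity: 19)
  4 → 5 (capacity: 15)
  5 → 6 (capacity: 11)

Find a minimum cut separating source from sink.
Min cut value = 14, edges: (0,1)

Min cut value: 14
Partition: S = [0], T = [1, 2, 3, 4, 5, 6]
Cut edges: (0,1)

By max-flow min-cut theorem, max flow = min cut = 14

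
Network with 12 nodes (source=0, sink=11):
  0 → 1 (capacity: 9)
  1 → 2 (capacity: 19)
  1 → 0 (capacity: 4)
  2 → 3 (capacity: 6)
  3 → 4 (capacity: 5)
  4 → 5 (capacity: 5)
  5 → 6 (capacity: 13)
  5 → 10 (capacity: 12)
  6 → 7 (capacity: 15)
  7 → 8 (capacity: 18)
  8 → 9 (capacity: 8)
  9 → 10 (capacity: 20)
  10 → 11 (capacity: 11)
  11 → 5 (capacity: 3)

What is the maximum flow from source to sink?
Maximum flow = 5

Max flow: 5

Flow assignment:
  0 → 1: 5/9
  1 → 2: 5/19
  2 → 3: 5/6
  3 → 4: 5/5
  4 → 5: 5/5
  5 → 10: 5/12
  10 → 11: 5/11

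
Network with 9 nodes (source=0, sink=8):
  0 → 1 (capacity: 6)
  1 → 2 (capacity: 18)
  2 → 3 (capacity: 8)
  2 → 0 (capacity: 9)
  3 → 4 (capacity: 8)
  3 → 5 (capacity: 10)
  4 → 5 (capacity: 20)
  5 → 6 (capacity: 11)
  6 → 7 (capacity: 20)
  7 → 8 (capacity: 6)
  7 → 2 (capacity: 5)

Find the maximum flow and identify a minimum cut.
Max flow = 6, Min cut edges: (7,8)

Maximum flow: 6
Minimum cut: (7,8)
Partition: S = [0, 1, 2, 3, 4, 5, 6, 7], T = [8]

Max-flow min-cut theorem verified: both equal 6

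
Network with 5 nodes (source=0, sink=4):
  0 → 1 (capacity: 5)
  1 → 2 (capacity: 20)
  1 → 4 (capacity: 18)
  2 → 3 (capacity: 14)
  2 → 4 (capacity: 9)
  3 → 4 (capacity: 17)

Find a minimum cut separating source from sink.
Min cut value = 5, edges: (0,1)

Min cut value: 5
Partition: S = [0], T = [1, 2, 3, 4]
Cut edges: (0,1)

By max-flow min-cut theorem, max flow = min cut = 5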